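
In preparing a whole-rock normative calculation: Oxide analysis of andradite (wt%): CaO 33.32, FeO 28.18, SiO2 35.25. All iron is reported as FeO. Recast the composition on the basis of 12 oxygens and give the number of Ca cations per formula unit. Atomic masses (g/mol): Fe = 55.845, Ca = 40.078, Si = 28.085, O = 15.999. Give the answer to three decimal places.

CaO (M=56.077): mol = 0.59418; Ca = 0.59418, O = 0.59418.
FeO (M=71.844): mol = 0.39224; Fe = 0.39224, O = 0.39224.
SiO2 (M=60.083): mol = 0.58669; Si = 0.58669, O = 1.17338.
ΣO = 2.15980; factor = 12/ΣO = 5.55607.
Ca apfu = 0.59418 × 5.55607 = 3.301.

3.301 Ca apfu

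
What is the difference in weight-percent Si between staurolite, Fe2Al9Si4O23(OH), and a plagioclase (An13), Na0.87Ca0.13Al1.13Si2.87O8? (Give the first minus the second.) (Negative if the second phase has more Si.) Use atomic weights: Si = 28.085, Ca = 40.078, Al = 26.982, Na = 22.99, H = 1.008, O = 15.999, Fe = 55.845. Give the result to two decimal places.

Si in Fe2Al9Si4O23(OH): molar mass 851.852 g/mol; 4×28.085 = 112.340 g → 13.19 wt%.
Si in Na0.87Ca0.13Al1.13Si2.87O8: molar mass 264.297 g/mol; 2.87×28.085 = 80.604 g → 30.50 wt%.
Difference = 13.19 − 30.50 = -17.31 percentage points.

-17.31 percentage points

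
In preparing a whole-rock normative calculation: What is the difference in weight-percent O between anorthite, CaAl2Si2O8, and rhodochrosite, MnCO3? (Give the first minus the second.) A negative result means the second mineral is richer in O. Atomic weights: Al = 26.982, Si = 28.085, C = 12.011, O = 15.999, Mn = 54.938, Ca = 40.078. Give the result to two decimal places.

First mineral: 127.992 g O in 278.204 g formula = 46.01 wt% O.
Second mineral: 47.997 g O in 114.946 g formula = 41.76 wt% O.
46.01% − 41.76% gives a difference of 4.25 percentage points.

4.25 percentage points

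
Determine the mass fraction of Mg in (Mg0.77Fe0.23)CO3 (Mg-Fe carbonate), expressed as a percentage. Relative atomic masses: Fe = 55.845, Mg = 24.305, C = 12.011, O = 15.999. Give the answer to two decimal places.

20.44 weight percent

Molar mass of (Mg0.77Fe0.23)CO3: 0.77*24.305 + 0.23*55.845 + 1*12.011 + 3*15.999 = 91.567 g/mol.
Mass of Mg per formula unit: 0.77 × 24.305 = 18.715 g.
Weight fraction Mg = 18.715 / 91.567 = 0.2044.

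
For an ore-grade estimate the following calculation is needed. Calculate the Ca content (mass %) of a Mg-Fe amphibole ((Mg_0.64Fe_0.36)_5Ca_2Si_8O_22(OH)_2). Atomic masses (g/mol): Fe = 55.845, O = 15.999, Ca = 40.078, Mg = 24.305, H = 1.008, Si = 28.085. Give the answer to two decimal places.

Formula mass = 3.20·24.305 + 1.80·55.845 + 2·40.078 + 8·28.085 + 24·15.999 + 2·1.008 = 869.125 g/mol, of which 80.156 g is Ca.
So Ca makes up 80.156/869.125 = 0.0922 of the mass, i.e. 9.22%.

9.22 mass %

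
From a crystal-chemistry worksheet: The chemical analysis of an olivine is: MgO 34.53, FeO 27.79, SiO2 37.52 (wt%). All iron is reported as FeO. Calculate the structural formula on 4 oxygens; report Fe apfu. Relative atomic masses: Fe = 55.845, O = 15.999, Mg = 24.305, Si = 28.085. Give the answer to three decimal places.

MgO (M=40.304): mol = 0.85674; Mg = 0.85674, O = 0.85674.
FeO (M=71.844): mol = 0.38681; Fe = 0.38681, O = 0.38681.
SiO2 (M=60.083): mol = 0.62447; Si = 0.62447, O = 1.24894.
ΣO = 2.49249; factor = 4/ΣO = 1.60482.
Fe apfu = 0.38681 × 1.60482 = 0.621.

0.621 Fe apfu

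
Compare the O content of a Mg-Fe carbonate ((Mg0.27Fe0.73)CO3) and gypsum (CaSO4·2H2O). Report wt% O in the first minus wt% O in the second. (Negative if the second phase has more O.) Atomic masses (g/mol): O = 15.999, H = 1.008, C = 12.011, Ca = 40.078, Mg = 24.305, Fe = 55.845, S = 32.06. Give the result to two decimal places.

First mineral: 47.997 g O in 107.337 g formula = 44.72 wt% O.
Second mineral: 95.994 g O in 172.164 g formula = 55.76 wt% O.
44.72% − 55.76% gives a difference of -11.04 percentage points.

-11.04 percentage points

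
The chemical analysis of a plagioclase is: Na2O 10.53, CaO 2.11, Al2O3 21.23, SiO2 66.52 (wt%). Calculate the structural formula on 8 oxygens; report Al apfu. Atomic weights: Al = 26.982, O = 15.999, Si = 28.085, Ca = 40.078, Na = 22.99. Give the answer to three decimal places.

Na2O: 10.53/61.979 = 0.16990 mol → 0.33980 mol Na, 0.16990 mol O.
CaO: 2.11/56.077 = 0.03763 mol → 0.03763 mol Ca, 0.03763 mol O.
Al2O3: 21.23/101.961 = 0.20822 mol → 0.41644 mol Al, 0.62466 mol O.
SiO2: 66.52/60.083 = 1.10714 mol → 1.10714 mol Si, 2.21428 mol O.
Total oxygen = 3.04647 mol. Normalization factor = 8/3.04647 = 2.62599.
Al per 8 O = 0.41644 × 2.62599 = 1.094.

1.094 Al apfu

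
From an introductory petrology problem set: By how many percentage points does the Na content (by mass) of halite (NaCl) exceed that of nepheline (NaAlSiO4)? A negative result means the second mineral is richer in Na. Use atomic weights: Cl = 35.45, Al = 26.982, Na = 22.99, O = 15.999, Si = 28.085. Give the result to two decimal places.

First mineral: 22.990 g Na in 58.440 g formula = 39.34 wt% Na.
Second mineral: 22.990 g Na in 142.053 g formula = 16.18 wt% Na.
39.34% − 16.18% gives a difference of 23.16 percentage points.

23.16 percentage points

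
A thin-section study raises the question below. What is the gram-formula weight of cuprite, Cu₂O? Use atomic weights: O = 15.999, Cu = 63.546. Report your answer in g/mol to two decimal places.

Cu: 2 × 63.546 = 127.0920
O: 1 × 15.999 = 15.9990
Summing the contributions gives the formula mass.

143.09 g/mol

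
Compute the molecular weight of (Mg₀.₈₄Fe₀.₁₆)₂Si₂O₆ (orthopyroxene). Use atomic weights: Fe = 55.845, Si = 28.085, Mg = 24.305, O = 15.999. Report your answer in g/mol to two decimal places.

M = 1.68·24.305 + 0.32·55.845 + 2·28.085 + 6·15.999

210.87 g/mol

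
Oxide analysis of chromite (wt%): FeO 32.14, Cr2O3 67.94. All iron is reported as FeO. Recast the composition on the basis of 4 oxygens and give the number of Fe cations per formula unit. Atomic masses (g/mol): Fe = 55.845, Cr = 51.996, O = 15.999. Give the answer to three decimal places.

1.001 Fe apfu

32.14 wt% FeO ÷ 71.844 g/mol = 0.44736 mol, giving 0.44736 Fe and 0.44736 O.
67.94 wt% Cr2O3 ÷ 151.989 g/mol = 0.44701 mol, giving 0.89402 Cr and 1.34103 O.
Oxygen sums to 1.78839; scaling by 4/1.78839 = 2.23665 puts the formula on 4 O.
Fe: 0.44736 × 2.23665 = 1.001 atoms per formula unit.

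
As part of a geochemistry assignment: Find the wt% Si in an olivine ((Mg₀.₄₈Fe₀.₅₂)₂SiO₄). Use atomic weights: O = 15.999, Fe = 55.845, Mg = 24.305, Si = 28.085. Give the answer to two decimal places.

16.19 weight percent

Molar mass of (Mg₀.₄₈Fe₀.₅₂)₂SiO₄: 0.96*24.305 + 1.04*55.845 + 1*28.085 + 4*15.999 = 173.493 g/mol.
Mass of Si per formula unit: 1 × 28.085 = 28.085 g.
Weight fraction Si = 28.085 / 173.493 = 0.1619.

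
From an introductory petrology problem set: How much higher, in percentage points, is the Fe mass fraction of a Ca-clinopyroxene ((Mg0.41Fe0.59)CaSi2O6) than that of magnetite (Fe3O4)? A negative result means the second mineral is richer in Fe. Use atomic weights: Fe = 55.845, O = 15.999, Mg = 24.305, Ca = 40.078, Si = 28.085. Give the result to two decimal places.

-58.35 percentage points

First mineral: 32.949 g Fe in 235.156 g formula = 14.01 wt% Fe.
Second mineral: 167.535 g Fe in 231.531 g formula = 72.36 wt% Fe.
14.01% − 72.36% gives a difference of -58.35 percentage points.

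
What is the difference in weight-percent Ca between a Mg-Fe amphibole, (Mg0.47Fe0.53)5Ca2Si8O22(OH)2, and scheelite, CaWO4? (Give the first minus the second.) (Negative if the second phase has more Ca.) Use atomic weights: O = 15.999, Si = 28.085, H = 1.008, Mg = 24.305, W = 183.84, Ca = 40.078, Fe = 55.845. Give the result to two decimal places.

-4.97 percentage points

First mineral: 80.156 g Ca in 895.934 g formula = 8.95 wt% Ca.
Second mineral: 40.078 g Ca in 287.914 g formula = 13.92 wt% Ca.
8.95% − 13.92% gives a difference of -4.97 percentage points.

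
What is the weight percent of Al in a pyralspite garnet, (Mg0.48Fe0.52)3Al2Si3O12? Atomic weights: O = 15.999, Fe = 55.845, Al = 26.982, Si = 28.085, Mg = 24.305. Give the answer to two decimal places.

Molar mass of (Mg0.48Fe0.52)3Al2Si3O12: 1.44×24.305 + 1.56×55.845 + 2×26.982 + 3×28.085 + 12×15.999 = 452.324 g/mol.
Mass of Al per formula unit: 2 × 26.982 = 53.964 g.
Weight fraction Al = 53.964 / 452.324 = 0.1193.

11.93 mass %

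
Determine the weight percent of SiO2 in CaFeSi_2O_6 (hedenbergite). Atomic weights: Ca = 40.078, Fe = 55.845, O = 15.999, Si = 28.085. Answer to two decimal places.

M(CaFeSi_2O_6) = 248.087 g/mol; M(SiO2) = 60.083 g/mol.
Moles SiO2 per formula unit = 2 Si ÷ 1 = 2.0000.
SiO2 fraction = (2.0000 × 60.083) / 248.087 = 120.166/248.087 = 0.4844.

48.44 wt%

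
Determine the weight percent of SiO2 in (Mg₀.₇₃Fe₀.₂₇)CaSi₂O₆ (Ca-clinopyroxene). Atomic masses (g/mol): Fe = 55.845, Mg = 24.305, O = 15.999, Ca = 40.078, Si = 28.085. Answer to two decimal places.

53.39 wt%

M((Mg₀.₇₃Fe₀.₂₇)CaSi₂O₆) = 225.063 g/mol; M(SiO2) = 60.083 g/mol.
Moles SiO2 per formula unit = 2 Si ÷ 1 = 2.0000.
SiO2 fraction = (2.0000 × 60.083) / 225.063 = 120.166/225.063 = 0.5339.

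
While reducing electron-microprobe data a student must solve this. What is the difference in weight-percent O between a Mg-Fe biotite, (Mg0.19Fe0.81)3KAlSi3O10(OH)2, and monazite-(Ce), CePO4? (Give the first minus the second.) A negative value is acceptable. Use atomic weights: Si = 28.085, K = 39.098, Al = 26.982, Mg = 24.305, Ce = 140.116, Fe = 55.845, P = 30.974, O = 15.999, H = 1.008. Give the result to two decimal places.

O in (Mg0.19Fe0.81)3KAlSi3O10(OH)2: molar mass 493.896 g/mol; 12×15.999 = 191.988 g → 38.87 wt%.
O in CePO4: molar mass 235.086 g/mol; 4×15.999 = 63.996 g → 27.22 wt%.
Difference = 38.87 − 27.22 = 11.65 percentage points.

11.65 percentage points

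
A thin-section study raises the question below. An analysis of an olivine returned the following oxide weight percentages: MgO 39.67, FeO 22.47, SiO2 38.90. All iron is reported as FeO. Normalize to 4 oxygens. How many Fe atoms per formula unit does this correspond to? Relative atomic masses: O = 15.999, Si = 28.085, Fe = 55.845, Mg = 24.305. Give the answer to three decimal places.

MgO (M=40.304): mol = 0.98427; Mg = 0.98427, O = 0.98427.
FeO (M=71.844): mol = 0.31276; Fe = 0.31276, O = 0.31276.
SiO2 (M=60.083): mol = 0.64744; Si = 0.64744, O = 1.29488.
ΣO = 2.59191; factor = 4/ΣO = 1.54326.
Fe apfu = 0.31276 × 1.54326 = 0.483.

0.483 Fe apfu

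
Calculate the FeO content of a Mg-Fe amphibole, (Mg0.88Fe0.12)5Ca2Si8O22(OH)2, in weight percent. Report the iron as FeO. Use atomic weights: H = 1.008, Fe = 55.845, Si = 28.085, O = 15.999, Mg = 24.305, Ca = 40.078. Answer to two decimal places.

Formula mass = 831.277 g/mol.
0.60 Fe → 0.6000 mol FeO per formula unit; M(FeO) = 71.844, so FeO mass = 43.106 g.
43.106/831.277 × 100 = 5.19 wt%.

5.19 wt%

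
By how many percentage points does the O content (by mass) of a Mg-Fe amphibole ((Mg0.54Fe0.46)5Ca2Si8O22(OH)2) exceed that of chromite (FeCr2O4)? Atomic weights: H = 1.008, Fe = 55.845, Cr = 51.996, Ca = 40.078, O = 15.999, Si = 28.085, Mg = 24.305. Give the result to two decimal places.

First mineral: 383.976 g O in 884.895 g formula = 43.39 wt% O.
Second mineral: 63.996 g O in 223.833 g formula = 28.59 wt% O.
43.39% − 28.59% gives a difference of 14.80 percentage points.

14.80 percentage points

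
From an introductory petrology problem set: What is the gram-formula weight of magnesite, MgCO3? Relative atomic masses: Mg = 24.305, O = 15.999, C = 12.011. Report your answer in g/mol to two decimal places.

The formula mass is the sum 1×24.305 + 1×12.011 + 3×15.999.

84.31 g/mol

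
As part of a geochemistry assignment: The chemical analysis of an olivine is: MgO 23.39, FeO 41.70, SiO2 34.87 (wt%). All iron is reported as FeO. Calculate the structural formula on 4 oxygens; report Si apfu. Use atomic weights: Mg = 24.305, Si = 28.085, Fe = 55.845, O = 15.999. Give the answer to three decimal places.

MgO: 23.39/40.304 = 0.58034 mol → 0.58034 mol Mg, 0.58034 mol O.
FeO: 41.70/71.844 = 0.58042 mol → 0.58042 mol Fe, 0.58042 mol O.
SiO2: 34.87/60.083 = 0.58036 mol → 0.58036 mol Si, 1.16072 mol O.
Total oxygen = 2.32148 mol. Normalization factor = 4/2.32148 = 1.72304.
Si per 4 O = 0.58036 × 1.72304 = 1.000.

1.000 Si apfu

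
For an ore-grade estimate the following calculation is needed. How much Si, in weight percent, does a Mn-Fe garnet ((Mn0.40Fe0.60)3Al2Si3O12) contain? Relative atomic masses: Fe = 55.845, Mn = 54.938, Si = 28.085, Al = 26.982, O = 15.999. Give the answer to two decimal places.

16.96 weight percent

Formula mass = 1.20*54.938 + 1.80*55.845 + 2*26.982 + 3*28.085 + 12*15.999 = 496.654 g/mol, of which 84.255 g is Si.
So Si makes up 84.255/496.654 = 0.1696 of the mass, i.e. 16.96%.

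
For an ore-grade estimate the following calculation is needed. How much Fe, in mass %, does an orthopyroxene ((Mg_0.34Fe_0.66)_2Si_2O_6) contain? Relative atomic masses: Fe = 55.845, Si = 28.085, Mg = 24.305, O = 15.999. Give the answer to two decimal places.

30.41 mass %

Formula mass = 0.68*24.305 + 1.32*55.845 + 2*28.085 + 6*15.999 = 242.407 g/mol, of which 73.715 g is Fe.
So Fe makes up 73.715/242.407 = 0.3041 of the mass, i.e. 30.41%.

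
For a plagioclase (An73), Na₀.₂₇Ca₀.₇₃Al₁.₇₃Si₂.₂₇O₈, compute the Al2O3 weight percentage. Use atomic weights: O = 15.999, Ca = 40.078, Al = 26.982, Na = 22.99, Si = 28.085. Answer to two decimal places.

Molar mass of Na₀.₂₇Ca₀.₇₃Al₁.₇₃Si₂.₂₇O₈ = 0.27×22.99 + 0.73×40.078 + 1.73×26.982 + 2.27×28.085 + 8×15.999 = 273.888 g/mol.
Each formula unit contains 1.73 Al, equivalent to 1.73/2 = 0.8650 mol Al2O3.
M(Al2O3) = 2×26.982 + 3×15.999 = 101.961 g/mol.
Mass of Al2O3 per formula unit = 0.8650 × 101.961 = 88.196 g.
Al2O3 wt% = 88.196 / 273.888 × 100 = 32.20%.

32.20 wt%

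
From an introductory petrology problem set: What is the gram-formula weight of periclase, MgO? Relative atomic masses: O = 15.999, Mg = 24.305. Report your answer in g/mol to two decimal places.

40.30 g/mol

Mg: 1 × 24.305 = 24.3050
O: 1 × 15.999 = 15.9990
Summing the contributions gives the formula mass.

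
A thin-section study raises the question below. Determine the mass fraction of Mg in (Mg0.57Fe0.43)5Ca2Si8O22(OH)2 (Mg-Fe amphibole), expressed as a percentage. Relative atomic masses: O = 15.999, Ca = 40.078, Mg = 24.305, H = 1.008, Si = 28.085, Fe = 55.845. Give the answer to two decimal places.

Formula mass = 2.85·24.305 + 2.15·55.845 + 2·40.078 + 8·28.085 + 24·15.999 + 2·1.008 = 880.164 g/mol, of which 69.269 g is Mg.
So Mg makes up 69.269/880.164 = 0.0787 of the mass, i.e. 7.87%.

7.87 mass %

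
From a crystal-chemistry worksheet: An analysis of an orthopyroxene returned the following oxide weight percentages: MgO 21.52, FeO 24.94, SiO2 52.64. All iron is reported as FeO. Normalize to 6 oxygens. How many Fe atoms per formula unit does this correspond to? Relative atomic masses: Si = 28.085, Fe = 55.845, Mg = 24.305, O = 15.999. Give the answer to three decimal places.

21.52 wt% MgO ÷ 40.304 g/mol = 0.53394 mol, giving 0.53394 Mg and 0.53394 O.
24.94 wt% FeO ÷ 71.844 g/mol = 0.34714 mol, giving 0.34714 Fe and 0.34714 O.
52.64 wt% SiO2 ÷ 60.083 g/mol = 0.87612 mol, giving 0.87612 Si and 1.75224 O.
Oxygen sums to 2.63332; scaling by 6/2.63332 = 2.27849 puts the formula on 6 O.
Fe: 0.34714 × 2.27849 = 0.791 atoms per formula unit.

0.791 Fe apfu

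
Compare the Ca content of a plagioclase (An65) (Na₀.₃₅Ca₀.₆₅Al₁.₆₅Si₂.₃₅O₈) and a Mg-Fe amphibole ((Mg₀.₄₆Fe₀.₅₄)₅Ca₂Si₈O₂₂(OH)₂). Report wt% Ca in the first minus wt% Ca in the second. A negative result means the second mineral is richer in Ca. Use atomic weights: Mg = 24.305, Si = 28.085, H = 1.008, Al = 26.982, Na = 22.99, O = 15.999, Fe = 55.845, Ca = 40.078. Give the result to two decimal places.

Ca in Na₀.₃₅Ca₀.₆₅Al₁.₆₅Si₂.₃₅O₈: molar mass 272.609 g/mol; 0.65×40.078 = 26.051 g → 9.56 wt%.
Ca in (Mg₀.₄₆Fe₀.₅₄)₅Ca₂Si₈O₂₂(OH)₂: molar mass 897.511 g/mol; 2×40.078 = 80.156 g → 8.93 wt%.
Difference = 9.56 − 8.93 = 0.63 percentage points.

0.63 percentage points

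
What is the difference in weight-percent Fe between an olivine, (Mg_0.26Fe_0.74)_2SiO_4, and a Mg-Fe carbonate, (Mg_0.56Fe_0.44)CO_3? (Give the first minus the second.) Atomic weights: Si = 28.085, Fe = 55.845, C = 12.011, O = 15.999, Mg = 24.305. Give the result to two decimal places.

19.09 percentage points

First mineral: 82.651 g Fe in 187.370 g formula = 44.11 wt% Fe.
Second mineral: 24.572 g Fe in 98.191 g formula = 25.02 wt% Fe.
44.11% − 25.02% gives a difference of 19.09 percentage points.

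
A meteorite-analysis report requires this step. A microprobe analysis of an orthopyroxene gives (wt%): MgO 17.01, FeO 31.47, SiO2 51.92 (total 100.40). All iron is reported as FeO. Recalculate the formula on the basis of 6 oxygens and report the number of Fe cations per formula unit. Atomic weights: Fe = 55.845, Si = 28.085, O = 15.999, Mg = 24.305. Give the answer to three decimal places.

17.01 wt% MgO ÷ 40.304 g/mol = 0.42204 mol, giving 0.42204 Mg and 0.42204 O.
31.47 wt% FeO ÷ 71.844 g/mol = 0.43803 mol, giving 0.43803 Fe and 0.43803 O.
51.92 wt% SiO2 ÷ 60.083 g/mol = 0.86414 mol, giving 0.86414 Si and 1.72828 O.
Oxygen sums to 2.58835; scaling by 6/2.58835 = 2.31808 puts the formula on 6 O.
Fe: 0.43803 × 2.31808 = 1.015 atoms per formula unit.

1.015 Fe apfu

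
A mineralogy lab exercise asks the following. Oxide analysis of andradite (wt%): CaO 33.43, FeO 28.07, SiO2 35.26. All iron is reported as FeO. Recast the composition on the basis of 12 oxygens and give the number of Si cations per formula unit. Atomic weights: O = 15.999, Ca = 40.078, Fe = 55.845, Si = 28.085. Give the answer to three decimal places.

CaO (M=56.077): mol = 0.59614; Ca = 0.59614, O = 0.59614.
FeO (M=71.844): mol = 0.39071; Fe = 0.39071, O = 0.39071.
SiO2 (M=60.083): mol = 0.58685; Si = 0.58685, O = 1.17370.
ΣO = 2.16055; factor = 12/ΣO = 5.55414.
Si apfu = 0.58685 × 5.55414 = 3.259.

3.259 Si apfu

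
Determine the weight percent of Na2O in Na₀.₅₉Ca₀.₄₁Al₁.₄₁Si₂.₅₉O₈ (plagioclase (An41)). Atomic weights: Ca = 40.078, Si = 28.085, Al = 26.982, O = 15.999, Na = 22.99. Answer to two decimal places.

6.80 wt%

Formula mass = 268.773 g/mol.
0.59 Na → 0.2950 mol Na2O per formula unit; M(Na2O) = 61.979, so Na2O mass = 18.284 g.
18.284/268.773 × 100 = 6.80 wt%.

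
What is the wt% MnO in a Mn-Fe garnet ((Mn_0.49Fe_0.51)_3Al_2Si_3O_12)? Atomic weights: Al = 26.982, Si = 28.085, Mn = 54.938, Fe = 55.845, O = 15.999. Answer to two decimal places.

Formula mass = 496.409 g/mol.
1.47 Mn → 1.4700 mol MnO per formula unit; M(MnO) = 70.937, so MnO mass = 104.277 g.
104.277/496.409 × 100 = 21.01 wt%.

21.01 wt%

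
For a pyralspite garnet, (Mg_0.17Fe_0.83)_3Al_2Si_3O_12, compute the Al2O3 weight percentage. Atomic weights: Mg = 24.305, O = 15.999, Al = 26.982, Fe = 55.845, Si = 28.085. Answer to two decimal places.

Molar mass of (Mg_0.17Fe_0.83)_3Al_2Si_3O_12 = 0.51*24.305 + 2.49*55.845 + 2*26.982 + 3*28.085 + 12*15.999 = 481.657 g/mol.
Each formula unit contains 2 Al, equivalent to 2/2 = 1.0000 mol Al2O3.
M(Al2O3) = 2×26.982 + 3×15.999 = 101.961 g/mol.
Mass of Al2O3 per formula unit = 1.0000 × 101.961 = 101.961 g.
Al2O3 wt% = 101.961 / 481.657 × 100 = 21.17%.

21.17 wt%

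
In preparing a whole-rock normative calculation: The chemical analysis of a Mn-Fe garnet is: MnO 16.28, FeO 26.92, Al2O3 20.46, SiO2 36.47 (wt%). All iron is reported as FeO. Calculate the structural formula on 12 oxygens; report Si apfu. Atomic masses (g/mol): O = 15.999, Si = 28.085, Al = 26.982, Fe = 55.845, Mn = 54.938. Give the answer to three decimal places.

3.010 Si apfu

MnO: 16.28/70.937 = 0.22950 mol → 0.22950 mol Mn, 0.22950 mol O.
FeO: 26.92/71.844 = 0.37470 mol → 0.37470 mol Fe, 0.37470 mol O.
Al2O3: 20.46/101.961 = 0.20066 mol → 0.40132 mol Al, 0.60198 mol O.
SiO2: 36.47/60.083 = 0.60699 mol → 0.60699 mol Si, 1.21398 mol O.
Total oxygen = 2.42016 mol. Normalization factor = 12/2.42016 = 4.95835.
Si per 12 O = 0.60699 × 4.95835 = 3.010.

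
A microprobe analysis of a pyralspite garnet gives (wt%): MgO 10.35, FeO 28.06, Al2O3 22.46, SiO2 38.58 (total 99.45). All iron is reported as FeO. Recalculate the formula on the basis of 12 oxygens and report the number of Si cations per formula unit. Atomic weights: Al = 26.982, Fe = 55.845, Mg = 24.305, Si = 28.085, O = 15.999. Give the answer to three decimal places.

MgO (M=40.304): mol = 0.25680; Mg = 0.25680, O = 0.25680.
FeO (M=71.844): mol = 0.39057; Fe = 0.39057, O = 0.39057.
Al2O3 (M=101.961): mol = 0.22028; Al = 0.44056, O = 0.66084.
SiO2 (M=60.083): mol = 0.64211; Si = 0.64211, O = 1.28422.
ΣO = 2.59243; factor = 12/ΣO = 4.62886.
Si apfu = 0.64211 × 4.62886 = 2.972.

2.972 Si apfu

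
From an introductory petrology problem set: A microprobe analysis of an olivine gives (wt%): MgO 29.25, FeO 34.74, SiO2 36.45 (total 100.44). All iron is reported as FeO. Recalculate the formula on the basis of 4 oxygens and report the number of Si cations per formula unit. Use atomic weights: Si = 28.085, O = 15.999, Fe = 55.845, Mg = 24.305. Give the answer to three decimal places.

1.002 Si apfu

MgO (M=40.304): mol = 0.72573; Mg = 0.72573, O = 0.72573.
FeO (M=71.844): mol = 0.48355; Fe = 0.48355, O = 0.48355.
SiO2 (M=60.083): mol = 0.60666; Si = 0.60666, O = 1.21332.
ΣO = 2.42260; factor = 4/ΣO = 1.65112.
Si apfu = 0.60666 × 1.65112 = 1.002.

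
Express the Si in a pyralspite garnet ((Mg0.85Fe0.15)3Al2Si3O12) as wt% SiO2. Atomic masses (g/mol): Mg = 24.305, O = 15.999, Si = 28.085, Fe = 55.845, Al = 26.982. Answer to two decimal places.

43.19 wt%

Formula mass = 417.315 g/mol.
3 Si → 3.0000 mol SiO2 per formula unit; M(SiO2) = 60.083, so SiO2 mass = 180.249 g.
180.249/417.315 × 100 = 43.19 wt%.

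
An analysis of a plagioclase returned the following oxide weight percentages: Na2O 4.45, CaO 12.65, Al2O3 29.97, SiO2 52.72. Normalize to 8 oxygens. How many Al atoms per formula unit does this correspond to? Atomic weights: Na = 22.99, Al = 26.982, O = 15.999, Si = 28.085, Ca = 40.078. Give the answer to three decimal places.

1.603 Al apfu

Na2O (M=61.979): mol = 0.07180; Na = 0.14360, O = 0.07180.
CaO (M=56.077): mol = 0.22558; Ca = 0.22558, O = 0.22558.
Al2O3 (M=101.961): mol = 0.29394; Al = 0.58788, O = 0.88182.
SiO2 (M=60.083): mol = 0.87745; Si = 0.87745, O = 1.75490.
ΣO = 2.93410; factor = 8/ΣO = 2.72656.
Al apfu = 0.58788 × 2.72656 = 1.603.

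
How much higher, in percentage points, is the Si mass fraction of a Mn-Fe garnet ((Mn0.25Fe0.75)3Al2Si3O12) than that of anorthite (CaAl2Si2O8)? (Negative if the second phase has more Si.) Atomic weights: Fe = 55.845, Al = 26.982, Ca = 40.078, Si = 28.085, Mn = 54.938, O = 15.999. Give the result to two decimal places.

-3.24 percentage points

Si in (Mn0.25Fe0.75)3Al2Si3O12: molar mass 497.062 g/mol; 3×28.085 = 84.255 g → 16.95 wt%.
Si in CaAl2Si2O8: molar mass 278.204 g/mol; 2×28.085 = 56.170 g → 20.19 wt%.
Difference = 16.95 − 20.19 = -3.24 percentage points.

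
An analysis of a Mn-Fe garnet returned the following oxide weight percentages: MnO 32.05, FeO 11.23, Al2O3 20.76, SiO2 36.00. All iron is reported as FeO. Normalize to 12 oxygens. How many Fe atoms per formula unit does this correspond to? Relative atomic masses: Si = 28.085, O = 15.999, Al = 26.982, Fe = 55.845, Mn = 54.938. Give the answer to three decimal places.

MnO (M=70.937): mol = 0.45181; Mn = 0.45181, O = 0.45181.
FeO (M=71.844): mol = 0.15631; Fe = 0.15631, O = 0.15631.
Al2O3 (M=101.961): mol = 0.20361; Al = 0.40722, O = 0.61083.
SiO2 (M=60.083): mol = 0.59917; Si = 0.59917, O = 1.19834.
ΣO = 2.41729; factor = 12/ΣO = 4.96424.
Fe apfu = 0.15631 × 4.96424 = 0.776.

0.776 Fe apfu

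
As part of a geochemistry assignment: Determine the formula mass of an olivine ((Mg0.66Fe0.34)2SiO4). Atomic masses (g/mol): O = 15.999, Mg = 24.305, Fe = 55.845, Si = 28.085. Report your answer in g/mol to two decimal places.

The formula mass is the sum 1.32·24.305 + 0.68·55.845 + 1·28.085 + 4·15.999.

162.14 g/mol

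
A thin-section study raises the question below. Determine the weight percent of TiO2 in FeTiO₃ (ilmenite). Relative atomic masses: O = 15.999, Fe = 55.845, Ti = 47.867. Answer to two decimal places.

52.64 wt%

Formula mass = 151.709 g/mol.
1 Ti → 1.0000 mol TiO2 per formula unit; M(TiO2) = 79.865, so TiO2 mass = 79.865 g.
79.865/151.709 × 100 = 52.64 wt%.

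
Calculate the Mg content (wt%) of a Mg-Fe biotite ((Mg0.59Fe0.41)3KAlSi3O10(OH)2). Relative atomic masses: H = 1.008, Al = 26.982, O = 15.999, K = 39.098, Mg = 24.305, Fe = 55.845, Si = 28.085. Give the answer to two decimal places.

9.43 wt%

Formula mass = 1.77*24.305 + 1.23*55.845 + 1*39.098 + 1*26.982 + 3*28.085 + 12*15.999 + 2*1.008 = 456.048 g/mol, of which 43.020 g is Mg.
So Mg makes up 43.020/456.048 = 0.0943 of the mass, i.e. 9.43%.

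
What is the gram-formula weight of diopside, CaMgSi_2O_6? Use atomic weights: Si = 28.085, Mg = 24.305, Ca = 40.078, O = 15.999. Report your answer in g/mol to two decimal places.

216.55 g/mol

M = 1·40.078 + 1·24.305 + 2·28.085 + 6·15.999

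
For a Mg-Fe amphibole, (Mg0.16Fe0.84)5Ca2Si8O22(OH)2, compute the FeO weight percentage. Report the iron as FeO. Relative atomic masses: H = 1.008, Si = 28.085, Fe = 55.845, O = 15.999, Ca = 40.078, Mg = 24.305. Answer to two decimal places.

Molar mass of (Mg0.16Fe0.84)5Ca2Si8O22(OH)2 = 0.80*24.305 + 4.20*55.845 + 2*40.078 + 8*28.085 + 24*15.999 + 2*1.008 = 944.821 g/mol.
Each formula unit contains 4.20 Fe, equivalent to 4.20/1 = 4.2000 mol FeO.
M(FeO) = 1×55.845 + 1×15.999 = 71.844 g/mol.
Mass of FeO per formula unit = 4.2000 × 71.844 = 301.745 g.
FeO wt% = 301.745 / 944.821 × 100 = 31.94%.

31.94 wt%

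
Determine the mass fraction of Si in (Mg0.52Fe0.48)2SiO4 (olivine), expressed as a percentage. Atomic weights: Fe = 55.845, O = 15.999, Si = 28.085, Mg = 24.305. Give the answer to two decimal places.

16.43 wt%

Molar mass of (Mg0.52Fe0.48)2SiO4: 1.04×24.305 + 0.96×55.845 + 1×28.085 + 4×15.999 = 170.969 g/mol.
Mass of Si per formula unit: 1 × 28.085 = 28.085 g.
Weight fraction Si = 28.085 / 170.969 = 0.1643.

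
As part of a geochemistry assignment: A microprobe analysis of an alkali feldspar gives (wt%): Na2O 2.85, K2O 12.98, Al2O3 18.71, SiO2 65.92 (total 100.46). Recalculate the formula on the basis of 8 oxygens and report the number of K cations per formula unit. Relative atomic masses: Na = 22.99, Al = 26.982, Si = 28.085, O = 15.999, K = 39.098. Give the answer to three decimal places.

Na2O: 2.85/61.979 = 0.04598 mol → 0.09196 mol Na, 0.04598 mol O.
K2O: 12.98/94.195 = 0.13780 mol → 0.27560 mol K, 0.13780 mol O.
Al2O3: 18.71/101.961 = 0.18350 mol → 0.36700 mol Al, 0.55050 mol O.
SiO2: 65.92/60.083 = 1.09715 mol → 1.09715 mol Si, 2.19430 mol O.
Total oxygen = 2.92858 mol. Normalization factor = 8/2.92858 = 2.73170.
K per 8 O = 0.27560 × 2.73170 = 0.753.

0.753 K apfu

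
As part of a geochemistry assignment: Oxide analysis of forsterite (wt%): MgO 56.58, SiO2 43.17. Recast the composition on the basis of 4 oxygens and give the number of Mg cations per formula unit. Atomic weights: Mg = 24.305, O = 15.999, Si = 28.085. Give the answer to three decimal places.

1.977 Mg apfu

MgO (M=40.304): mol = 1.40383; Mg = 1.40383, O = 1.40383.
SiO2 (M=60.083): mol = 0.71851; Si = 0.71851, O = 1.43702.
ΣO = 2.84085; factor = 4/ΣO = 1.40803.
Mg apfu = 1.40383 × 1.40803 = 1.977.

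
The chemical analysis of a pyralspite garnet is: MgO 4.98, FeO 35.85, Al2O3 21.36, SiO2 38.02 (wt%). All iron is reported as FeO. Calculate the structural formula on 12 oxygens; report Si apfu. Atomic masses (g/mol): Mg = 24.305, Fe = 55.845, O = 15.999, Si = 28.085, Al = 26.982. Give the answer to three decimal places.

3.017 Si apfu

MgO (M=40.304): mol = 0.12356; Mg = 0.12356, O = 0.12356.
FeO (M=71.844): mol = 0.49900; Fe = 0.49900, O = 0.49900.
Al2O3 (M=101.961): mol = 0.20949; Al = 0.41898, O = 0.62847.
SiO2 (M=60.083): mol = 0.63279; Si = 0.63279, O = 1.26558.
ΣO = 2.51661; factor = 12/ΣO = 4.76832.
Si apfu = 0.63279 × 4.76832 = 3.017.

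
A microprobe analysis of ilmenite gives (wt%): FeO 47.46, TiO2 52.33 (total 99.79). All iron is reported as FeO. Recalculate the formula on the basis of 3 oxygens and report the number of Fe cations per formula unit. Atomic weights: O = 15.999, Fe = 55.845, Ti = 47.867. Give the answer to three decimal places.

FeO (M=71.844): mol = 0.66060; Fe = 0.66060, O = 0.66060.
TiO2 (M=79.865): mol = 0.65523; Ti = 0.65523, O = 1.31046.
ΣO = 1.97106; factor = 3/ΣO = 1.52202.
Fe apfu = 0.66060 × 1.52202 = 1.005.

1.005 Fe apfu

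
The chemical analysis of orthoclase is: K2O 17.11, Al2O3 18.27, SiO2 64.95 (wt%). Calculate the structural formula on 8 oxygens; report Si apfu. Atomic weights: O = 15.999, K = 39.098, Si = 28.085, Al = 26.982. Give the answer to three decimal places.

3.002 Si apfu

K2O: 17.11/94.195 = 0.18164 mol → 0.36328 mol K, 0.18164 mol O.
Al2O3: 18.27/101.961 = 0.17919 mol → 0.35838 mol Al, 0.53757 mol O.
SiO2: 64.95/60.083 = 1.08100 mol → 1.08100 mol Si, 2.16200 mol O.
Total oxygen = 2.88121 mol. Normalization factor = 8/2.88121 = 2.77661.
Si per 8 O = 1.08100 × 2.77661 = 3.002.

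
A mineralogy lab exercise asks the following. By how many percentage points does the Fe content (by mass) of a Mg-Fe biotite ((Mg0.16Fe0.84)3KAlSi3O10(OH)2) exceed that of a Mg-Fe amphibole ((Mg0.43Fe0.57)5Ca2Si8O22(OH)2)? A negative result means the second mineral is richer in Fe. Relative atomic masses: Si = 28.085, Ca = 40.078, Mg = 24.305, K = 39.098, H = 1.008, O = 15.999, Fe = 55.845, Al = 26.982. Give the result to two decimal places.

10.69 percentage points

First mineral: 140.729 g Fe in 496.735 g formula = 28.33 wt% Fe.
Second mineral: 159.158 g Fe in 902.242 g formula = 17.64 wt% Fe.
28.33% − 17.64% gives a difference of 10.69 percentage points.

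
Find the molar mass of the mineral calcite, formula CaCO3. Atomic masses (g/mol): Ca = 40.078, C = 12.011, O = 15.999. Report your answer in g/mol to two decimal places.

The formula mass is the sum 1×40.078 + 1×12.011 + 3×15.999.

100.09 g/mol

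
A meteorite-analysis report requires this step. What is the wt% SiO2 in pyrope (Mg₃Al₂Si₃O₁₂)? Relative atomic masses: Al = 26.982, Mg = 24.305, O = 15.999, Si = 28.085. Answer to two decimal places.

M(Mg₃Al₂Si₃O₁₂) = 403.122 g/mol; M(SiO2) = 60.083 g/mol.
Moles SiO2 per formula unit = 3 Si ÷ 1 = 3.0000.
SiO2 fraction = (3.0000 × 60.083) / 403.122 = 180.249/403.122 = 0.4471.

44.71 wt%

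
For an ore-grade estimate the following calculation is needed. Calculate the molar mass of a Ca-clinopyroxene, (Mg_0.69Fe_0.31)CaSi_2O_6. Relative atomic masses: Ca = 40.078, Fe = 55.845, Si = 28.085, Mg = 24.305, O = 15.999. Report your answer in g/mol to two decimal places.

M = 0.69·24.305 + 0.31·55.845 + 1·40.078 + 2·28.085 + 6·15.999

226.32 g/mol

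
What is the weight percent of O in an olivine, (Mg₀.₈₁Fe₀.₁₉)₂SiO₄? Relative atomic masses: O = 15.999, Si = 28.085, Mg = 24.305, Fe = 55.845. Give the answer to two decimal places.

41.92 weight percent

Molar mass of (Mg₀.₈₁Fe₀.₁₉)₂SiO₄: 1.62×24.305 + 0.38×55.845 + 1×28.085 + 4×15.999 = 152.676 g/mol.
Mass of O per formula unit: 4 × 15.999 = 63.996 g.
Weight fraction O = 63.996 / 152.676 = 0.4192.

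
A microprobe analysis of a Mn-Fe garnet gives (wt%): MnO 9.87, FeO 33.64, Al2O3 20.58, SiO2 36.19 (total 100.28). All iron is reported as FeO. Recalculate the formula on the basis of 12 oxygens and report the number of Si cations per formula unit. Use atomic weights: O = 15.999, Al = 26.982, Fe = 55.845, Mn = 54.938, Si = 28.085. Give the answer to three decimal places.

MnO: 9.87/70.937 = 0.13914 mol → 0.13914 mol Mn, 0.13914 mol O.
FeO: 33.64/71.844 = 0.46824 mol → 0.46824 mol Fe, 0.46824 mol O.
Al2O3: 20.58/101.961 = 0.20184 mol → 0.40368 mol Al, 0.60552 mol O.
SiO2: 36.19/60.083 = 0.60233 mol → 0.60233 mol Si, 1.20466 mol O.
Total oxygen = 2.41756 mol. Normalization factor = 12/2.41756 = 4.96368.
Si per 12 O = 0.60233 × 4.96368 = 2.990.

2.990 Si apfu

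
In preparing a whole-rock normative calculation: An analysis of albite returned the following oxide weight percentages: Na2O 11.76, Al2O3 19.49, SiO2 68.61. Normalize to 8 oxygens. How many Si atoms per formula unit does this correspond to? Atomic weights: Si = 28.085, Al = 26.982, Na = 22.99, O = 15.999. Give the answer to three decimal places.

2.998 Si apfu

11.76 wt% Na2O ÷ 61.979 g/mol = 0.18974 mol, giving 0.37948 Na and 0.18974 O.
19.49 wt% Al2O3 ÷ 101.961 g/mol = 0.19115 mol, giving 0.38230 Al and 0.57345 O.
68.61 wt% SiO2 ÷ 60.083 g/mol = 1.14192 mol, giving 1.14192 Si and 2.28384 O.
Oxygen sums to 3.04703; scaling by 8/3.04703 = 2.62551 puts the formula on 8 O.
Si: 1.14192 × 2.62551 = 2.998 atoms per formula unit.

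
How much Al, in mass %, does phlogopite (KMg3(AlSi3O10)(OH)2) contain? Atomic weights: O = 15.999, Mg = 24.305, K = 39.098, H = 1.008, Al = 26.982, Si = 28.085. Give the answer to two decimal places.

6.47 mass %

M(KMg3(AlSi3O10)(OH)2) = 417.254 g/mol.
Al contributes 1 × 26.982 = 26.982 g per mole.
26.982/417.254 = 0.0647 → 6.47%.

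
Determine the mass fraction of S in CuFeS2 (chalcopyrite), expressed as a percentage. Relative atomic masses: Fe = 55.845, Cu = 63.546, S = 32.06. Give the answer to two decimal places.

34.94 mass %

Molar mass of CuFeS2: 1·63.546 + 1·55.845 + 2·32.06 = 183.511 g/mol.
Mass of S per formula unit: 2 × 32.06 = 64.120 g.
Weight fraction S = 64.120 / 183.511 = 0.3494.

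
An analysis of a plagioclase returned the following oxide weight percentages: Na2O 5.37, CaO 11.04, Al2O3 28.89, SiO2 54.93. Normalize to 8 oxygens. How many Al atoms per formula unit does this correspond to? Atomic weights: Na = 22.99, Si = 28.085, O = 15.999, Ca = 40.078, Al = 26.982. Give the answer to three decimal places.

Na2O (M=61.979): mol = 0.08664; Na = 0.17328, O = 0.08664.
CaO (M=56.077): mol = 0.19687; Ca = 0.19687, O = 0.19687.
Al2O3 (M=101.961): mol = 0.28334; Al = 0.56668, O = 0.85002.
SiO2 (M=60.083): mol = 0.91424; Si = 0.91424, O = 1.82848.
ΣO = 2.96201; factor = 8/ΣO = 2.70087.
Al apfu = 0.56668 × 2.70087 = 1.531.

1.531 Al apfu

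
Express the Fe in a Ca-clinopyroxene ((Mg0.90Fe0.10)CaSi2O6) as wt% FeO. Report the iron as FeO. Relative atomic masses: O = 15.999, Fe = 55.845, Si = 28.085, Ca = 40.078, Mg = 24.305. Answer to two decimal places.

M((Mg0.90Fe0.10)CaSi2O6) = 219.701 g/mol; M(FeO) = 71.844 g/mol.
Moles FeO per formula unit = 0.10 Fe ÷ 1 = 0.1000.
FeO fraction = (0.1000 × 71.844) / 219.701 = 7.184/219.701 = 0.0327.

3.27 wt%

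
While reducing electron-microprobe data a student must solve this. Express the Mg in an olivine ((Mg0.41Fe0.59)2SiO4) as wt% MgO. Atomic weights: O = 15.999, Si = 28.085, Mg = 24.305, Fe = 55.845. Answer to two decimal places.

18.58 wt%

Molar mass of (Mg0.41Fe0.59)2SiO4 = 0.82*24.305 + 1.18*55.845 + 1*28.085 + 4*15.999 = 177.908 g/mol.
Each formula unit contains 0.82 Mg, equivalent to 0.82/1 = 0.8200 mol MgO.
M(MgO) = 1×24.305 + 1×15.999 = 40.304 g/mol.
Mass of MgO per formula unit = 0.8200 × 40.304 = 33.049 g.
MgO wt% = 33.049 / 177.908 × 100 = 18.58%.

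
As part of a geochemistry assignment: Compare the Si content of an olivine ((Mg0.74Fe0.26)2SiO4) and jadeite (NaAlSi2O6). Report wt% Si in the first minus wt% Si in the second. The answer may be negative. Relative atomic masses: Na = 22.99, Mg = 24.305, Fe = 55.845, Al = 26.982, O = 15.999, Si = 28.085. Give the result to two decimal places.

First mineral: 28.085 g Si in 157.092 g formula = 17.88 wt% Si.
Second mineral: 56.170 g Si in 202.136 g formula = 27.79 wt% Si.
17.88% − 27.79% gives a difference of -9.91 percentage points.

-9.91 percentage points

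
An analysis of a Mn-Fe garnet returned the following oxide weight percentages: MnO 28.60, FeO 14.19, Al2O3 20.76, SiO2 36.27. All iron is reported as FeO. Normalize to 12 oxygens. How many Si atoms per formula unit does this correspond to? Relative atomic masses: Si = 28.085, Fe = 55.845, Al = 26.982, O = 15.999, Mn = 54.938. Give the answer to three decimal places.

MnO: 28.60/70.937 = 0.40317 mol → 0.40317 mol Mn, 0.40317 mol O.
FeO: 14.19/71.844 = 0.19751 mol → 0.19751 mol Fe, 0.19751 mol O.
Al2O3: 20.76/101.961 = 0.20361 mol → 0.40722 mol Al, 0.61083 mol O.
SiO2: 36.27/60.083 = 0.60366 mol → 0.60366 mol Si, 1.20732 mol O.
Total oxygen = 2.41883 mol. Normalization factor = 12/2.41883 = 4.96108.
Si per 12 O = 0.60366 × 4.96108 = 2.995.

2.995 Si apfu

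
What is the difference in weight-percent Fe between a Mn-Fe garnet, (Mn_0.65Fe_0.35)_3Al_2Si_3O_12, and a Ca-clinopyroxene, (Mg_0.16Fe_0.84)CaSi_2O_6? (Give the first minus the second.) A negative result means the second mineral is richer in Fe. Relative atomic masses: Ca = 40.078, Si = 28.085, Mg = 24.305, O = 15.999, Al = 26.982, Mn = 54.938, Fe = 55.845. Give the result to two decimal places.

-7.48 percentage points

Fe in (Mn_0.65Fe_0.35)_3Al_2Si_3O_12: molar mass 495.973 g/mol; 1.05×55.845 = 58.637 g → 11.82 wt%.
Fe in (Mg_0.16Fe_0.84)CaSi_2O_6: molar mass 243.041 g/mol; 0.84×55.845 = 46.910 g → 19.30 wt%.
Difference = 11.82 − 19.30 = -7.48 percentage points.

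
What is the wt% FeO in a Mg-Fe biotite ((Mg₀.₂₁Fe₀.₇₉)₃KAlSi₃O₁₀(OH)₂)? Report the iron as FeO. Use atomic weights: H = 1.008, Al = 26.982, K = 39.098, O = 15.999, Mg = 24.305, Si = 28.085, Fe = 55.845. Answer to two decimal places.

Molar mass of (Mg₀.₂₁Fe₀.₇₉)₃KAlSi₃O₁₀(OH)₂ = 0.63·24.305 + 2.37·55.845 + 1·39.098 + 1·26.982 + 3·28.085 + 12·15.999 + 2·1.008 = 492.004 g/mol.
Each formula unit contains 2.37 Fe, equivalent to 2.37/1 = 2.3700 mol FeO.
M(FeO) = 1×55.845 + 1×15.999 = 71.844 g/mol.
Mass of FeO per formula unit = 2.3700 × 71.844 = 170.270 g.
FeO wt% = 170.270 / 492.004 × 100 = 34.61%.

34.61 wt%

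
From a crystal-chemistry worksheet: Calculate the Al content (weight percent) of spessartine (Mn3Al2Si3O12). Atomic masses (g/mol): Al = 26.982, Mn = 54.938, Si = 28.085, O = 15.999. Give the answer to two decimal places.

10.90 weight percent

Formula mass = 3×54.938 + 2×26.982 + 3×28.085 + 12×15.999 = 495.021 g/mol, of which 53.964 g is Al.
So Al makes up 53.964/495.021 = 0.1090 of the mass, i.e. 10.90%.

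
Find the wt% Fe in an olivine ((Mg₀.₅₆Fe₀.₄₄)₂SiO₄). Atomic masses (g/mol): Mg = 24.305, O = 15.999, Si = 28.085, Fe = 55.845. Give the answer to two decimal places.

Molar mass of (Mg₀.₅₆Fe₀.₄₄)₂SiO₄: 1.12×24.305 + 0.88×55.845 + 1×28.085 + 4×15.999 = 168.446 g/mol.
Mass of Fe per formula unit: 0.88 × 55.845 = 49.144 g.
Weight fraction Fe = 49.144 / 168.446 = 0.2917.

29.17 wt%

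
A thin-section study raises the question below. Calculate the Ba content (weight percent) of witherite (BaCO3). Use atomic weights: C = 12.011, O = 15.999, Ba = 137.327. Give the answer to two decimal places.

Molar mass of BaCO3: 1×137.327 + 1×12.011 + 3×15.999 = 197.335 g/mol.
Mass of Ba per formula unit: 1 × 137.327 = 137.327 g.
Weight fraction Ba = 137.327 / 197.335 = 0.6959.

69.59 weight percent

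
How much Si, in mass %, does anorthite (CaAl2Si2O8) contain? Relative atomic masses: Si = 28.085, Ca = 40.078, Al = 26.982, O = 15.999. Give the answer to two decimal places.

20.19 mass %

M(CaAl2Si2O8) = 278.204 g/mol.
Si contributes 2 × 28.085 = 56.170 g per mole.
56.170/278.204 = 0.2019 → 20.19%.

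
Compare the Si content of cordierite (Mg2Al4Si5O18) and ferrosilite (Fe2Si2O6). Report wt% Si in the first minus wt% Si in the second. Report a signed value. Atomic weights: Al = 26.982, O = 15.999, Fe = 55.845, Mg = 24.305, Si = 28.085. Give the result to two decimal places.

2.72 percentage points

Si in Mg2Al4Si5O18: molar mass 584.945 g/mol; 5×28.085 = 140.425 g → 24.01 wt%.
Si in Fe2Si2O6: molar mass 263.854 g/mol; 2×28.085 = 56.170 g → 21.29 wt%.
Difference = 24.01 − 21.29 = 2.72 percentage points.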